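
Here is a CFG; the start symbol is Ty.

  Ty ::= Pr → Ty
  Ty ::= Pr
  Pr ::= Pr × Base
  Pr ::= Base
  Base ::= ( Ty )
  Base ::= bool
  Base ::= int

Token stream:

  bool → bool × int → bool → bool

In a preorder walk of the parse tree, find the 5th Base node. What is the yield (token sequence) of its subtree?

bool

[Ty [Pr [Base bool]] → [Ty [Pr [Pr [Base bool]] × [Base int]] → [Ty [Pr [Base bool]] → [Ty [Pr [Base bool]]]]]]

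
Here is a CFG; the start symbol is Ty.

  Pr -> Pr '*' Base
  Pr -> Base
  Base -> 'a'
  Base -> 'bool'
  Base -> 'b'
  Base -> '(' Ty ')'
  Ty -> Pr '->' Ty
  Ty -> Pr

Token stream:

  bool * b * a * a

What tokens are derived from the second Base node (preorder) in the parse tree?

b

[Ty [Pr [Pr [Pr [Pr [Base bool]] * [Base b]] * [Base a]] * [Base a]]]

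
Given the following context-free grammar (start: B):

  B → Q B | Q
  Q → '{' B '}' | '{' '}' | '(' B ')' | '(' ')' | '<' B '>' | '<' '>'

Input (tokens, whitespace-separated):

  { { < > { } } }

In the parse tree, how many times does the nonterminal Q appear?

4

[B [Q { [B [Q { [B [Q < >] [B [Q { }]]] }]] }]]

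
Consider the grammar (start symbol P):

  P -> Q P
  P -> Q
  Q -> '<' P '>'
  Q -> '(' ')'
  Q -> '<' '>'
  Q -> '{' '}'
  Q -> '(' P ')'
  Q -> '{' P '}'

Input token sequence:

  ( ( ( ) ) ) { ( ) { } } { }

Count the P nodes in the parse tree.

[P [Q ( [P [Q ( [P [Q ( )]] )]] )] [P [Q { [P [Q ( )] [P [Q { }]]] }] [P [Q { }]]]]

7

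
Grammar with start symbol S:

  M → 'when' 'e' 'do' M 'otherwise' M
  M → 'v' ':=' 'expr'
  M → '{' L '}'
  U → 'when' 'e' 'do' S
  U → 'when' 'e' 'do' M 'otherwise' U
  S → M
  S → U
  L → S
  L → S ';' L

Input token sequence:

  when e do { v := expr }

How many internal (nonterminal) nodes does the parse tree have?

7

[S [U when e do [S [M { [L [S [M v := expr]]] }]]]]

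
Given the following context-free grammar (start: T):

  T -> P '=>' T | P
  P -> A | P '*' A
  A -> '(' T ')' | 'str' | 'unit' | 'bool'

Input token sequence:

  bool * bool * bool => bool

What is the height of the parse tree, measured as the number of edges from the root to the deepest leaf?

[T [P [P [P [A bool]] * [A bool]] * [A bool]] => [T [P [A bool]]]]

5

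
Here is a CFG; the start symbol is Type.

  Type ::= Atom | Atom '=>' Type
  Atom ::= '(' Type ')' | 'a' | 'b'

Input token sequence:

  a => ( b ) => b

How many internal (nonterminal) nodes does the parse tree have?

8

[Type [Atom a] => [Type [Atom ( [Type [Atom b]] )] => [Type [Atom b]]]]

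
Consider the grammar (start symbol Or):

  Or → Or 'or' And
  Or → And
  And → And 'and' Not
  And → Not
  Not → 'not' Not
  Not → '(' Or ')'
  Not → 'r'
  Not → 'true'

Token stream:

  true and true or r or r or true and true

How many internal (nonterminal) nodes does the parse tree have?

[Or [Or [Or [Or [And [And [Not true]] and [Not true]]] or [And [Not r]]] or [And [Not r]]] or [And [And [Not true]] and [Not true]]]

16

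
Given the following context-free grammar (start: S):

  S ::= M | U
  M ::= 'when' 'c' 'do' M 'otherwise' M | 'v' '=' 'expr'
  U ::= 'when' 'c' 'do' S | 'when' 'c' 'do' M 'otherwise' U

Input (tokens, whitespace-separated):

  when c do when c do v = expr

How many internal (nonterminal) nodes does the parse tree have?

6

[S [U when c do [S [U when c do [S [M v = expr]]]]]]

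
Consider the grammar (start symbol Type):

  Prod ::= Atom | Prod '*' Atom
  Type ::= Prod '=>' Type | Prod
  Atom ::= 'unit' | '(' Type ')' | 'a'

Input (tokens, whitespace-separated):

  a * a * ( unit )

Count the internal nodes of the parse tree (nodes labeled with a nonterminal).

[Type [Prod [Prod [Prod [Atom a]] * [Atom a]] * [Atom ( [Type [Prod [Atom unit]]] )]]]

10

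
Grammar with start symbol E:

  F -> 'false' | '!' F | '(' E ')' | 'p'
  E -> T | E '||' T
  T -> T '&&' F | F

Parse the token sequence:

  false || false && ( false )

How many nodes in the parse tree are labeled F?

[E [E [T [F false]]] || [T [T [F false]] && [F ( [E [T [F false]]] )]]]

4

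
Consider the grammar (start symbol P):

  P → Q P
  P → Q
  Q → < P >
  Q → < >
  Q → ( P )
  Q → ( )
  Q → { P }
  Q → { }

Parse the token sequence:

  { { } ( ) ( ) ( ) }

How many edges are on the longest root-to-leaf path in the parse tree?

[P [Q { [P [Q { }] [P [Q ( )] [P [Q ( )] [P [Q ( )]]]]] }]]

7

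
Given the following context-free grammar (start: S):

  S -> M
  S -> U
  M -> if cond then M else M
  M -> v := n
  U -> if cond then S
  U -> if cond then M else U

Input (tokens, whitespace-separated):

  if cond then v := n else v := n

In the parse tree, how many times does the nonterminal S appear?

[S [M if cond then [M v := n] else [M v := n]]]

1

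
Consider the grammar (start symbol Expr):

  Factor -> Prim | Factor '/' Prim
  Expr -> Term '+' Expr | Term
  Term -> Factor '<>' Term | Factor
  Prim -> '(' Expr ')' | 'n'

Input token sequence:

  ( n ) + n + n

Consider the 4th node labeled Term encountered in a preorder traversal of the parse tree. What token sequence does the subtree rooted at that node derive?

[Expr [Term [Factor [Prim ( [Expr [Term [Factor [Prim n]]]] )]]] + [Expr [Term [Factor [Prim n]]] + [Expr [Term [Factor [Prim n]]]]]]

n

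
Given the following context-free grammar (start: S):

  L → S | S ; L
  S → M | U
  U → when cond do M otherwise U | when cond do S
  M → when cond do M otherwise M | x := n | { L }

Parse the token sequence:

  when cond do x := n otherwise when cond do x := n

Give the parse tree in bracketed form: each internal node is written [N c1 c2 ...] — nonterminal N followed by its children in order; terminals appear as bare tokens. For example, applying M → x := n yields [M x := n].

[S [U when cond do [M x := n] otherwise [U when cond do [S [M x := n]]]]]

S
U
when cond do M otherwise U
when cond do x := n otherwise U
when cond do x := n otherwise when cond do S
when cond do x := n otherwise when cond do M
when cond do x := n otherwise when cond do x := n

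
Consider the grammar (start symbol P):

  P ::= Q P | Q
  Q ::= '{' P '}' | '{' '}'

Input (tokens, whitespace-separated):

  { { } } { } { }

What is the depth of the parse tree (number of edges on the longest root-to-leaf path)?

[P [Q { [P [Q { }]] }] [P [Q { }] [P [Q { }]]]]

4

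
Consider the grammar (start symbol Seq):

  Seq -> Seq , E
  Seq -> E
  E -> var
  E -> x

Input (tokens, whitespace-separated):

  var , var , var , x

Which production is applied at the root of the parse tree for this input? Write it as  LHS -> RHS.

Seq -> Seq , E

[Seq [Seq [Seq [Seq [E var]] , [E var]] , [E var]] , [E x]]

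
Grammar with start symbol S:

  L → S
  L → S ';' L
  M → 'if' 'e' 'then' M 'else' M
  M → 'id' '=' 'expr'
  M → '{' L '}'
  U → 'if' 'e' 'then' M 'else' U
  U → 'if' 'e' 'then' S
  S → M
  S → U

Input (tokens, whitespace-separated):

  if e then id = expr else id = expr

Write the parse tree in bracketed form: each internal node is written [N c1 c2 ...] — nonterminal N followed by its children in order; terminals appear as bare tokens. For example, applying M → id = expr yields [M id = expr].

[S [M if e then [M id = expr] else [M id = expr]]]

S
M
if e then M else M
if e then id = expr else M
if e then id = expr else id = expr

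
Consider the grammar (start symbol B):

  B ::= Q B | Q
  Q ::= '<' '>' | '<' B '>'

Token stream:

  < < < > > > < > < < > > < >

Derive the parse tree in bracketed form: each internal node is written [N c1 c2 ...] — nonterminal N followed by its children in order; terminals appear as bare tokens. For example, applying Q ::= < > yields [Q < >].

[B [Q < [B [Q < [B [Q < >]] >]] >] [B [Q < >] [B [Q < [B [Q < >]] >] [B [Q < >]]]]]

B
Q B
< B > B
< Q > B
< < B > > B
< < Q > > B
< < < > > > B
< < < > > > Q B
< < < > > > < > B
< < < > > > < > Q B
< < < > > > < > < B > B
< < < > > > < > < Q > B
< < < > > > < > < < > > B
< < < > > > < > < < > > Q
< < < > > > < > < < > > < >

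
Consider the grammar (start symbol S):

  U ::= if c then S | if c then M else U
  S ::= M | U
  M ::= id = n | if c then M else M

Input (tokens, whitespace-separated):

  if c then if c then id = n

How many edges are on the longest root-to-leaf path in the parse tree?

6

[S [U if c then [S [U if c then [S [M id = n]]]]]]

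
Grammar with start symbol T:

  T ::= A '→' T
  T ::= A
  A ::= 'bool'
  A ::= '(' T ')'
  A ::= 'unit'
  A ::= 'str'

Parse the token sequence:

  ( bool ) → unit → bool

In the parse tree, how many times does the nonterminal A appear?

4

[T [A ( [T [A bool]] )] → [T [A unit] → [T [A bool]]]]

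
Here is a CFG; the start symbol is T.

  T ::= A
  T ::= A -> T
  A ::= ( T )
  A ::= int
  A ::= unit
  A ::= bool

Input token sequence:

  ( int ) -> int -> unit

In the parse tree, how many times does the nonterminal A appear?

4

[T [A ( [T [A int]] )] -> [T [A int] -> [T [A unit]]]]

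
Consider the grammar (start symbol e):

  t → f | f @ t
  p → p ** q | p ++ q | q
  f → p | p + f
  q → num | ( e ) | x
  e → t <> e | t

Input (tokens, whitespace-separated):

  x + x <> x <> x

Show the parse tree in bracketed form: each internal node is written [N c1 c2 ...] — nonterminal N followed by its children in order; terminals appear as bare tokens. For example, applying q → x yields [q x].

e
t <> e
f <> e
p + f <> e
q + f <> e
x + f <> e
x + p <> e
x + q <> e
x + x <> e
x + x <> t <> e
x + x <> f <> e
x + x <> p <> e
x + x <> q <> e
x + x <> x <> e
x + x <> x <> t
x + x <> x <> f
x + x <> x <> p
x + x <> x <> q
x + x <> x <> x

[e [t [f [p [q x]] + [f [p [q x]]]]] <> [e [t [f [p [q x]]]] <> [e [t [f [p [q x]]]]]]]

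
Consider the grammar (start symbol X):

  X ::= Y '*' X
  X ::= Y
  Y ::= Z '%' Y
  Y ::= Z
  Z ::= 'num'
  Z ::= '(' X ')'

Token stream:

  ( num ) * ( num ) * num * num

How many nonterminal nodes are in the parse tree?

[X [Y [Z ( [X [Y [Z num]]] )]] * [X [Y [Z ( [X [Y [Z num]]] )]] * [X [Y [Z num]] * [X [Y [Z num]]]]]]

18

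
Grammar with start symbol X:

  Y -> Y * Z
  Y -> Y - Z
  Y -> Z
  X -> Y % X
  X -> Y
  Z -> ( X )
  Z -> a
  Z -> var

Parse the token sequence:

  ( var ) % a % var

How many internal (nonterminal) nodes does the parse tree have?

12

[X [Y [Z ( [X [Y [Z var]]] )]] % [X [Y [Z a]] % [X [Y [Z var]]]]]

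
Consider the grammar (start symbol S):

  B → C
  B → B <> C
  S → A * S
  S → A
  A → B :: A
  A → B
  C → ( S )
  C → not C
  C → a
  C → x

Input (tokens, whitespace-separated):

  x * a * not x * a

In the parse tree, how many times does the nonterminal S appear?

4

[S [A [B [C x]]] * [S [A [B [C a]]] * [S [A [B [C not [C x]]]] * [S [A [B [C a]]]]]]]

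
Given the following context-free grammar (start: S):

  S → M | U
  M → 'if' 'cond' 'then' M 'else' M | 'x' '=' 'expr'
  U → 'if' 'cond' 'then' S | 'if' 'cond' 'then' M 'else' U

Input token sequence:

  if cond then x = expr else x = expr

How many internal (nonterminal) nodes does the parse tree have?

4

[S [M if cond then [M x = expr] else [M x = expr]]]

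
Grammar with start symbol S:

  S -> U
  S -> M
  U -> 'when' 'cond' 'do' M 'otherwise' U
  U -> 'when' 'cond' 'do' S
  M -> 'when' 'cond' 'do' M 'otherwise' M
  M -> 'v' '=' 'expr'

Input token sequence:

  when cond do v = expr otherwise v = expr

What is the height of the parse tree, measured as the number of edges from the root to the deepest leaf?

3

[S [M when cond do [M v = expr] otherwise [M v = expr]]]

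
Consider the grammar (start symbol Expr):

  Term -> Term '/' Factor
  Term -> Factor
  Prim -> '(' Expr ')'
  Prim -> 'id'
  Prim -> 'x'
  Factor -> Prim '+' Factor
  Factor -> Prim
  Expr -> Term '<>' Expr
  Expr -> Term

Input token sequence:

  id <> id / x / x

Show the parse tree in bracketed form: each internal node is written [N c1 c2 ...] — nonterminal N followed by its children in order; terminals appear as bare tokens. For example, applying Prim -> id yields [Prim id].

[Expr [Term [Factor [Prim id]]] <> [Expr [Term [Term [Term [Factor [Prim id]]] / [Factor [Prim x]]] / [Factor [Prim x]]]]]

Expr
Term <> Expr
Factor <> Expr
Prim <> Expr
id <> Expr
id <> Term
id <> Term / Factor
id <> Term / Factor / Factor
id <> Factor / Factor / Factor
id <> Prim / Factor / Factor
id <> id / Factor / Factor
id <> id / Prim / Factor
id <> id / x / Factor
id <> id / x / Prim
id <> id / x / x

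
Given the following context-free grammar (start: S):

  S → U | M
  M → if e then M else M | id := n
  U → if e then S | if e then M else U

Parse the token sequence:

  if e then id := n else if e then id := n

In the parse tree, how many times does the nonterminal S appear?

2

[S [U if e then [M id := n] else [U if e then [S [M id := n]]]]]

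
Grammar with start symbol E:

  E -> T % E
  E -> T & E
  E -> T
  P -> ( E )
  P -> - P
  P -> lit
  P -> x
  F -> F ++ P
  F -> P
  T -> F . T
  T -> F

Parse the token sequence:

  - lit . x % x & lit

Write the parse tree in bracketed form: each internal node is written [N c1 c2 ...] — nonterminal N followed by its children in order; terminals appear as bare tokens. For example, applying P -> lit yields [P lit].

[E [T [F [P - [P lit]]] . [T [F [P x]]]] % [E [T [F [P x]]] & [E [T [F [P lit]]]]]]

E
T % E
F . T % E
P . T % E
- P . T % E
- lit . T % E
- lit . F % E
- lit . P % E
- lit . x % E
- lit . x % T & E
- lit . x % F & E
- lit . x % P & E
- lit . x % x & E
- lit . x % x & T
- lit . x % x & F
- lit . x % x & P
- lit . x % x & lit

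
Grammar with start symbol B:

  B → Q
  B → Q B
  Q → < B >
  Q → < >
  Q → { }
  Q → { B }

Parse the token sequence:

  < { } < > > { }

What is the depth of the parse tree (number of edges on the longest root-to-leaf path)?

5

[B [Q < [B [Q { }] [B [Q < >]]] >] [B [Q { }]]]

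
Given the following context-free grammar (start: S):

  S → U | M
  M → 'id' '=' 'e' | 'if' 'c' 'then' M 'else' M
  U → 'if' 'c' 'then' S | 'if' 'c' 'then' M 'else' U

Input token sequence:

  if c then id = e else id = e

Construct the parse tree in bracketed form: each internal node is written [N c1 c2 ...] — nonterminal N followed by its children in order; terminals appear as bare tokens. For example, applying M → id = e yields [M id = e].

[S [M if c then [M id = e] else [M id = e]]]

S
M
if c then M else M
if c then id = e else M
if c then id = e else id = e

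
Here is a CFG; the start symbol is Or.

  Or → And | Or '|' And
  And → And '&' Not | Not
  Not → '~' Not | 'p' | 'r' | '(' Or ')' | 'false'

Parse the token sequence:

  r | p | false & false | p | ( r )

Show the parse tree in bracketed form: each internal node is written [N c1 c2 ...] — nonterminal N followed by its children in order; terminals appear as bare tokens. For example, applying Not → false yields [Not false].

[Or [Or [Or [Or [Or [And [Not r]]] | [And [Not p]]] | [And [And [Not false]] & [Not false]]] | [And [Not p]]] | [And [Not ( [Or [And [Not r]]] )]]]

Or
Or | And
Or | And | And
Or | And | And | And
Or | And | And | And | And
And | And | And | And | And
Not | And | And | And | And
r | And | And | And | And
r | Not | And | And | And
r | p | And | And | And
r | p | And & Not | And | And
r | p | Not & Not | And | And
r | p | false & Not | And | And
r | p | false & false | And | And
r | p | false & false | Not | And
r | p | false & false | p | And
r | p | false & false | p | Not
r | p | false & false | p | ( Or )
r | p | false & false | p | ( And )
r | p | false & false | p | ( Not )
r | p | false & false | p | ( r )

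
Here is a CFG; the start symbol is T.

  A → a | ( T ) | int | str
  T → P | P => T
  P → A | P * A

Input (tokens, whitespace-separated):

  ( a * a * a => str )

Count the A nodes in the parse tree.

[T [P [A ( [T [P [P [P [A a]] * [A a]] * [A a]] => [T [P [A str]]]] )]]]

5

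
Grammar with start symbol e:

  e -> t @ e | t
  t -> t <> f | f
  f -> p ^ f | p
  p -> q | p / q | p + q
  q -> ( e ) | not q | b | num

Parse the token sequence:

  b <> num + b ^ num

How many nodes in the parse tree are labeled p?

[e [t [t [f [p [q b]]]] <> [f [p [p [q num]] + [q b]] ^ [f [p [q num]]]]]]

4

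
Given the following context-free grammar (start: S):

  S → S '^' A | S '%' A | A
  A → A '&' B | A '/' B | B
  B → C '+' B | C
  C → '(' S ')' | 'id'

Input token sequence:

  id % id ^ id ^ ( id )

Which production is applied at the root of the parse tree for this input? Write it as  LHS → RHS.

[S [S [S [S [A [B [C id]]]] % [A [B [C id]]]] ^ [A [B [C id]]]] ^ [A [B [C ( [S [A [B [C id]]]] )]]]]

S → S '^' A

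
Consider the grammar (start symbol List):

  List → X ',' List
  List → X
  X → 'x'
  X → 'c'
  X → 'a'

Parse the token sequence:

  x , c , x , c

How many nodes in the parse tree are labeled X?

[List [X x] , [List [X c] , [List [X x] , [List [X c]]]]]

4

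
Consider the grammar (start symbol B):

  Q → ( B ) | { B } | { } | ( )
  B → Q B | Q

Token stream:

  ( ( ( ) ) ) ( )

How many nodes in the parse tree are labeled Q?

4

[B [Q ( [B [Q ( [B [Q ( )]] )]] )] [B [Q ( )]]]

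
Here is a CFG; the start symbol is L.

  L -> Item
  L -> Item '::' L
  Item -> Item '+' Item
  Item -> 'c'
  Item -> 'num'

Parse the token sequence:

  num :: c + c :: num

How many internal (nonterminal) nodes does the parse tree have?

8

[L [Item num] :: [L [Item [Item c] + [Item c]] :: [L [Item num]]]]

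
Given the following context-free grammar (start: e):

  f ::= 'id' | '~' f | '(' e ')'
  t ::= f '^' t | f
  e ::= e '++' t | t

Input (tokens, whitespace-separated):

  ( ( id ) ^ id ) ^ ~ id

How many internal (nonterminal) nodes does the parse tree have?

14

[e [t [f ( [e [t [f ( [e [t [f id]]] )] ^ [t [f id]]]] )] ^ [t [f ~ [f id]]]]]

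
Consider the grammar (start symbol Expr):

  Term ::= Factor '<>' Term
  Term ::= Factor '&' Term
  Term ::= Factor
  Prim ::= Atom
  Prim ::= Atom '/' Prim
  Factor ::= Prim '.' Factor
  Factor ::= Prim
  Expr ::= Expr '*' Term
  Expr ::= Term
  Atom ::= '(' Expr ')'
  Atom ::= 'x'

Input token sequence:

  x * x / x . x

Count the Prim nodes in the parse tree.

4

[Expr [Expr [Term [Factor [Prim [Atom x]]]]] * [Term [Factor [Prim [Atom x] / [Prim [Atom x]]] . [Factor [Prim [Atom x]]]]]]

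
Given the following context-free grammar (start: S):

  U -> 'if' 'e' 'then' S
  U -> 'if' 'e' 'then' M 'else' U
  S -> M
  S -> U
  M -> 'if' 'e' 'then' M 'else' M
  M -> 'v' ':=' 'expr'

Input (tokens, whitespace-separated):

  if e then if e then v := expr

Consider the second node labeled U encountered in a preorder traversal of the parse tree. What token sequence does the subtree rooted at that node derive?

if e then v := expr

[S [U if e then [S [U if e then [S [M v := expr]]]]]]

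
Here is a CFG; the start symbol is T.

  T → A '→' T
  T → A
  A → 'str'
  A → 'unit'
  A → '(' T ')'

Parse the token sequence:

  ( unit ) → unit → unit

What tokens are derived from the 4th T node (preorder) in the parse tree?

[T [A ( [T [A unit]] )] → [T [A unit] → [T [A unit]]]]

unit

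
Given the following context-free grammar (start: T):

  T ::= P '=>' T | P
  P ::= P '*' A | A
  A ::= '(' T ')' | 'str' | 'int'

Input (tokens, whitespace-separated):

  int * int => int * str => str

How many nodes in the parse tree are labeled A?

[T [P [P [A int]] * [A int]] => [T [P [P [A int]] * [A str]] => [T [P [A str]]]]]

5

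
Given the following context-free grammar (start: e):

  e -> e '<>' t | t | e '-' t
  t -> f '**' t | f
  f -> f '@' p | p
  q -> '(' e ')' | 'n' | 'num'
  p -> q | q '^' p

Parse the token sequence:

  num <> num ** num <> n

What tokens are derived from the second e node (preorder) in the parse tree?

num <> num ** num

[e [e [e [t [f [p [q num]]]]] <> [t [f [p [q num]]] ** [t [f [p [q num]]]]]] <> [t [f [p [q n]]]]]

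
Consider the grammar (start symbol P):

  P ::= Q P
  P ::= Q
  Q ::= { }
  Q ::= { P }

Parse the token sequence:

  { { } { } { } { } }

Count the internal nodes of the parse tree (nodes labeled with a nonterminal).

[P [Q { [P [Q { }] [P [Q { }] [P [Q { }] [P [Q { }]]]]] }]]

10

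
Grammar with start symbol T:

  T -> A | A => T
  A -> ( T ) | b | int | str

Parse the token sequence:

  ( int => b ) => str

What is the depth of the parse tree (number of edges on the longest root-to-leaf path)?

[T [A ( [T [A int] => [T [A b]]] )] => [T [A str]]]

5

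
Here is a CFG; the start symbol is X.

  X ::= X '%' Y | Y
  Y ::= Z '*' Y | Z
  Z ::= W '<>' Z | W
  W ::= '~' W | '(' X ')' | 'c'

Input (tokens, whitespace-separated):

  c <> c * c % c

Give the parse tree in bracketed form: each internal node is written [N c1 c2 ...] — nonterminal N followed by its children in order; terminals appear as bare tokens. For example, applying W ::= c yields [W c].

X
X % Y
Y % Y
Z * Y % Y
W <> Z * Y % Y
c <> Z * Y % Y
c <> W * Y % Y
c <> c * Y % Y
c <> c * Z % Y
c <> c * W % Y
c <> c * c % Y
c <> c * c % Z
c <> c * c % W
c <> c * c % c

[X [X [Y [Z [W c] <> [Z [W c]]] * [Y [Z [W c]]]]] % [Y [Z [W c]]]]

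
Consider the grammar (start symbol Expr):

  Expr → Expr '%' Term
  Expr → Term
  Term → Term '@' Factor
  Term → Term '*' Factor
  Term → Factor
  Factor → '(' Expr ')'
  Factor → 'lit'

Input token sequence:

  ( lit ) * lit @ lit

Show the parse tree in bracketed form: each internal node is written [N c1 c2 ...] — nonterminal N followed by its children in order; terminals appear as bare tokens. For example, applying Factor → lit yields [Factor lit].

Expr
Term
Term @ Factor
Term * Factor @ Factor
Factor * Factor @ Factor
( Expr ) * Factor @ Factor
( Term ) * Factor @ Factor
( Factor ) * Factor @ Factor
( lit ) * Factor @ Factor
( lit ) * lit @ Factor
( lit ) * lit @ lit

[Expr [Term [Term [Term [Factor ( [Expr [Term [Factor lit]]] )]] * [Factor lit]] @ [Factor lit]]]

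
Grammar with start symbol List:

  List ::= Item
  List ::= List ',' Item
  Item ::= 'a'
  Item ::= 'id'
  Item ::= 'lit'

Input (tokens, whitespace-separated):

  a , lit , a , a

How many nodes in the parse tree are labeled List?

[List [List [List [List [Item a]] , [Item lit]] , [Item a]] , [Item a]]

4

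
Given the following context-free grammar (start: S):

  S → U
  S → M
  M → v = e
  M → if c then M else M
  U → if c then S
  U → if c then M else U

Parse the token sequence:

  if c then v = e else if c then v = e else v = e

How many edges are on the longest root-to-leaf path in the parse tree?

4

[S [M if c then [M v = e] else [M if c then [M v = e] else [M v = e]]]]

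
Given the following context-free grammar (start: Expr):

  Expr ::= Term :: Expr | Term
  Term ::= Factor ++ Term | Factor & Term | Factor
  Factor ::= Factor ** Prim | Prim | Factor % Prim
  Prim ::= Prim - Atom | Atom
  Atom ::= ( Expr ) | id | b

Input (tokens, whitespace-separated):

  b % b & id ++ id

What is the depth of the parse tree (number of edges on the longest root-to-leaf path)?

7

[Expr [Term [Factor [Factor [Prim [Atom b]]] % [Prim [Atom b]]] & [Term [Factor [Prim [Atom id]]] ++ [Term [Factor [Prim [Atom id]]]]]]]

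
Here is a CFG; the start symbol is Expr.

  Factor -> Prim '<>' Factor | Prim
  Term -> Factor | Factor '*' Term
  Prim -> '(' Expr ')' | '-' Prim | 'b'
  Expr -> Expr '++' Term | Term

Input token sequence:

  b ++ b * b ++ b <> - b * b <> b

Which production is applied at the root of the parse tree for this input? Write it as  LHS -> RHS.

Expr -> Expr '++' Term

[Expr [Expr [Expr [Term [Factor [Prim b]]]] ++ [Term [Factor [Prim b]] * [Term [Factor [Prim b]]]]] ++ [Term [Factor [Prim b] <> [Factor [Prim - [Prim b]]]] * [Term [Factor [Prim b] <> [Factor [Prim b]]]]]]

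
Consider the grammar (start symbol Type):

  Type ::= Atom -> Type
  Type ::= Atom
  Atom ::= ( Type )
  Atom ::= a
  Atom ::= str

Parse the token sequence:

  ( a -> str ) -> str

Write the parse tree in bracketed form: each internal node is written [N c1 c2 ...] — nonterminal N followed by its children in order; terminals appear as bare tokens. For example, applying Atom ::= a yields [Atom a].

[Type [Atom ( [Type [Atom a] -> [Type [Atom str]]] )] -> [Type [Atom str]]]

Type
Atom -> Type
( Type ) -> Type
( Atom -> Type ) -> Type
( a -> Type ) -> Type
( a -> Atom ) -> Type
( a -> str ) -> Type
( a -> str ) -> Atom
( a -> str ) -> str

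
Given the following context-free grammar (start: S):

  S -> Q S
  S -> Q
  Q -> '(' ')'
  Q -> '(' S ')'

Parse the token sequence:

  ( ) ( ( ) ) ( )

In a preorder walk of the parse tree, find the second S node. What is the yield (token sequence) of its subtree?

[S [Q ( )] [S [Q ( [S [Q ( )]] )] [S [Q ( )]]]]

( ( ) ) ( )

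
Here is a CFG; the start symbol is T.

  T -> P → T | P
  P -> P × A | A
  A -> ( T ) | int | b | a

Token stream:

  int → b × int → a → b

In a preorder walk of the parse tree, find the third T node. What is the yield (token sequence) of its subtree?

a → b

[T [P [A int]] → [T [P [P [A b]] × [A int]] → [T [P [A a]] → [T [P [A b]]]]]]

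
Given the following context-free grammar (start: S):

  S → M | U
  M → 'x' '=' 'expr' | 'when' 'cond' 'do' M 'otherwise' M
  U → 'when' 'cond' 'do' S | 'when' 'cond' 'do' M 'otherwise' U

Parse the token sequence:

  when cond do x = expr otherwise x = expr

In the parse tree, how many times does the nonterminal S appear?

1

[S [M when cond do [M x = expr] otherwise [M x = expr]]]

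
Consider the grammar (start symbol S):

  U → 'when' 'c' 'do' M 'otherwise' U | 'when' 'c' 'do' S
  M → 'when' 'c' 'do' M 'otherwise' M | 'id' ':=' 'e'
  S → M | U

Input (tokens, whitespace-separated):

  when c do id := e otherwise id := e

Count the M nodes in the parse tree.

[S [M when c do [M id := e] otherwise [M id := e]]]

3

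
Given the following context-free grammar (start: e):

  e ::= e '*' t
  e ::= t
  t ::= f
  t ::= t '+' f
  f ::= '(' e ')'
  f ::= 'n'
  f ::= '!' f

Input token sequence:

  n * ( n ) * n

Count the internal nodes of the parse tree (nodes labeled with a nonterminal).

12

[e [e [e [t [f n]]] * [t [f ( [e [t [f n]]] )]]] * [t [f n]]]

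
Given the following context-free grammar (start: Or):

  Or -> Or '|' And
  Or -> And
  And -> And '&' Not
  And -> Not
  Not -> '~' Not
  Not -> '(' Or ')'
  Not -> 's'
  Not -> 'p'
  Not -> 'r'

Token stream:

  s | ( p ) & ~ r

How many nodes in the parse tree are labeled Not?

5

[Or [Or [And [Not s]]] | [And [And [Not ( [Or [And [Not p]]] )]] & [Not ~ [Not r]]]]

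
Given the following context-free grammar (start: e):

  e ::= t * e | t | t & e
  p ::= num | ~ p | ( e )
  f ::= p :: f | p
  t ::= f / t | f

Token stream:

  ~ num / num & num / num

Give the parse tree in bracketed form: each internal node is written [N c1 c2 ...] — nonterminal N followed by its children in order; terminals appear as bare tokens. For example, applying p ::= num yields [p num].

[e [t [f [p ~ [p num]]] / [t [f [p num]]]] & [e [t [f [p num]] / [t [f [p num]]]]]]

e
t & e
f / t & e
p / t & e
~ p / t & e
~ num / t & e
~ num / f & e
~ num / p & e
~ num / num & e
~ num / num & t
~ num / num & f / t
~ num / num & p / t
~ num / num & num / t
~ num / num & num / f
~ num / num & num / p
~ num / num & num / num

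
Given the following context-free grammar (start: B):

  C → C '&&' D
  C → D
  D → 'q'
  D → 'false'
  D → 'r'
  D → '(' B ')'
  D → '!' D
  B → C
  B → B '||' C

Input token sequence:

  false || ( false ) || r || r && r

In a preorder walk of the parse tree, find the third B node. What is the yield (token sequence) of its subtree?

[B [B [B [B [C [D false]]] || [C [D ( [B [C [D false]]] )]]] || [C [D r]]] || [C [C [D r]] && [D r]]]

false || ( false )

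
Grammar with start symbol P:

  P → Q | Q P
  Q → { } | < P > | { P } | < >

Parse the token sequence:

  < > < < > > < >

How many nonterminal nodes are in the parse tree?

[P [Q < >] [P [Q < [P [Q < >]] >] [P [Q < >]]]]

8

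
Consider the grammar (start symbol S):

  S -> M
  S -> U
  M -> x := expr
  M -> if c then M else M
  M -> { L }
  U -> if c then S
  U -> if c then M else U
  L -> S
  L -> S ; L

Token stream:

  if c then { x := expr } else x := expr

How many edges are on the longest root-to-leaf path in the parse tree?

6

[S [M if c then [M { [L [S [M x := expr]]] }] else [M x := expr]]]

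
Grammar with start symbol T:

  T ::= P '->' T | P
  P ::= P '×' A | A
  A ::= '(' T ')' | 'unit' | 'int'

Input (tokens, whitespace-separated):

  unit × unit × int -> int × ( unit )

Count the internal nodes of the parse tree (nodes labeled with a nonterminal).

15

[T [P [P [P [A unit]] × [A unit]] × [A int]] -> [T [P [P [A int]] × [A ( [T [P [A unit]]] )]]]]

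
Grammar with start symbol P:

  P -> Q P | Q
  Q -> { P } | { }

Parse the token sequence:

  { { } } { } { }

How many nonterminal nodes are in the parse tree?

8

[P [Q { [P [Q { }]] }] [P [Q { }] [P [Q { }]]]]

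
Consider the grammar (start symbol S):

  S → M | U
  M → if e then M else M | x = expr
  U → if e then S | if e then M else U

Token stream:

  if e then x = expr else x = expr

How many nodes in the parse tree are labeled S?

[S [M if e then [M x = expr] else [M x = expr]]]

1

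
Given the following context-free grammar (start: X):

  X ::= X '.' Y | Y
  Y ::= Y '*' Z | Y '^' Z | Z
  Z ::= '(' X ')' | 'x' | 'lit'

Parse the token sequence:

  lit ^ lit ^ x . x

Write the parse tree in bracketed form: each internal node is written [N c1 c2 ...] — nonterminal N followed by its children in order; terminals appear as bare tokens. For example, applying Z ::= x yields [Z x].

X
X . Y
Y . Y
Y ^ Z . Y
Y ^ Z ^ Z . Y
Z ^ Z ^ Z . Y
lit ^ Z ^ Z . Y
lit ^ lit ^ Z . Y
lit ^ lit ^ x . Y
lit ^ lit ^ x . Z
lit ^ lit ^ x . x

[X [X [Y [Y [Y [Z lit]] ^ [Z lit]] ^ [Z x]]] . [Y [Z x]]]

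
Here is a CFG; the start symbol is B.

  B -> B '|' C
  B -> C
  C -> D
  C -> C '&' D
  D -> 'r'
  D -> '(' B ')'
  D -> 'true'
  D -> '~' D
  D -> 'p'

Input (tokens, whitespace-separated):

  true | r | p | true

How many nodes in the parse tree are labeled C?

[B [B [B [B [C [D true]]] | [C [D r]]] | [C [D p]]] | [C [D true]]]

4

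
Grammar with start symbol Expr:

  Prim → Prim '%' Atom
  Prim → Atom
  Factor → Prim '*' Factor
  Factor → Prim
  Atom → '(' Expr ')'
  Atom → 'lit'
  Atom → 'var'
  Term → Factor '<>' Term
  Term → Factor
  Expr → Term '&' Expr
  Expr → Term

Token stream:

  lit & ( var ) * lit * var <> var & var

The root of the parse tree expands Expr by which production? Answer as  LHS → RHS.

Expr → Term '&' Expr

[Expr [Term [Factor [Prim [Atom lit]]]] & [Expr [Term [Factor [Prim [Atom ( [Expr [Term [Factor [Prim [Atom var]]]]] )]] * [Factor [Prim [Atom lit]] * [Factor [Prim [Atom var]]]]] <> [Term [Factor [Prim [Atom var]]]]] & [Expr [Term [Factor [Prim [Atom var]]]]]]]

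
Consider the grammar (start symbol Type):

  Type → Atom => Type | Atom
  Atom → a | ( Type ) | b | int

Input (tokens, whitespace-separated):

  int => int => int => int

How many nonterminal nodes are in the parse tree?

8

[Type [Atom int] => [Type [Atom int] => [Type [Atom int] => [Type [Atom int]]]]]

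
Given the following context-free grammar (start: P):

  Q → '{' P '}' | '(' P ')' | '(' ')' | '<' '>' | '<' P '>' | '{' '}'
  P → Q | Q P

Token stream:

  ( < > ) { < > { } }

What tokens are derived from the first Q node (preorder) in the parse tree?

( < > )

[P [Q ( [P [Q < >]] )] [P [Q { [P [Q < >] [P [Q { }]]] }]]]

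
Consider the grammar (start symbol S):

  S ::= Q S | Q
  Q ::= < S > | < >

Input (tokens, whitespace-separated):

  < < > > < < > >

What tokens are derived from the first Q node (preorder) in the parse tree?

[S [Q < [S [Q < >]] >] [S [Q < [S [Q < >]] >]]]

< < > >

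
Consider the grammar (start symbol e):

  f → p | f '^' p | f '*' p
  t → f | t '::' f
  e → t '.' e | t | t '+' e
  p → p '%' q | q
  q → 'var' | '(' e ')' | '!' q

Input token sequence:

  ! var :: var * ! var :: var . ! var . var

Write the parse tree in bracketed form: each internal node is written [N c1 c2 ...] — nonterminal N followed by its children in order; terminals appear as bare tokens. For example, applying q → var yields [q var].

[e [t [t [t [f [p [q ! [q var]]]]] :: [f [f [p [q var]]] * [p [q ! [q var]]]]] :: [f [p [q var]]]] . [e [t [f [p [q ! [q var]]]]] . [e [t [f [p [q var]]]]]]]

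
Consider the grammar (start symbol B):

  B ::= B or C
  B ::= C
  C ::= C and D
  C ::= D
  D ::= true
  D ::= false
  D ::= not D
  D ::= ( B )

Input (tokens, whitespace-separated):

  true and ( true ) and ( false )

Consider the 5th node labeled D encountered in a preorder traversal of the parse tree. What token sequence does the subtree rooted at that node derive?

[B [C [C [C [D true]] and [D ( [B [C [D true]]] )]] and [D ( [B [C [D false]]] )]]]

false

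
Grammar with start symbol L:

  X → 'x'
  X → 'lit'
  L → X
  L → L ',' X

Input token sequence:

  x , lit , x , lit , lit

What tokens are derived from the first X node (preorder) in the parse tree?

[L [L [L [L [L [X x]] , [X lit]] , [X x]] , [X lit]] , [X lit]]

x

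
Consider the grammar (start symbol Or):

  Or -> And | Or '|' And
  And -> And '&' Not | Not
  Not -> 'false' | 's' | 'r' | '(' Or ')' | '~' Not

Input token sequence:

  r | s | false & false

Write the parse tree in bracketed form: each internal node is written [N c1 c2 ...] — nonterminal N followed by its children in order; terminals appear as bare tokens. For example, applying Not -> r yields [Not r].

[Or [Or [Or [And [Not r]]] | [And [Not s]]] | [And [And [Not false]] & [Not false]]]

Or
Or | And
Or | And | And
And | And | And
Not | And | And
r | And | And
r | Not | And
r | s | And
r | s | And & Not
r | s | Not & Not
r | s | false & Not
r | s | false & false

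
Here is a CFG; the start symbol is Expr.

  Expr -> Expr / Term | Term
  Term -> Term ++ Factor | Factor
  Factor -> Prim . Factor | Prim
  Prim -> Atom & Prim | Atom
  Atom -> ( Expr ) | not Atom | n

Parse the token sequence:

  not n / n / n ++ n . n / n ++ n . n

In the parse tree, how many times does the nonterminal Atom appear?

9

[Expr [Expr [Expr [Expr [Term [Factor [Prim [Atom not [Atom n]]]]]] / [Term [Factor [Prim [Atom n]]]]] / [Term [Term [Factor [Prim [Atom n]]]] ++ [Factor [Prim [Atom n]] . [Factor [Prim [Atom n]]]]]] / [Term [Term [Factor [Prim [Atom n]]]] ++ [Factor [Prim [Atom n]] . [Factor [Prim [Atom n]]]]]]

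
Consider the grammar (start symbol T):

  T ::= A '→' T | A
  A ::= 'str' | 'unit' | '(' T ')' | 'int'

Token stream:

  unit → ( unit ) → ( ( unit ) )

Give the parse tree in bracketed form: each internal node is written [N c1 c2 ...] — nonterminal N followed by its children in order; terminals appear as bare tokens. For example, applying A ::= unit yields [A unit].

T
A → T
unit → T
unit → A → T
unit → ( T ) → T
unit → ( A ) → T
unit → ( unit ) → T
unit → ( unit ) → A
unit → ( unit ) → ( T )
unit → ( unit ) → ( A )
unit → ( unit ) → ( ( T ) )
unit → ( unit ) → ( ( A ) )
unit → ( unit ) → ( ( unit ) )

[T [A unit] → [T [A ( [T [A unit]] )] → [T [A ( [T [A ( [T [A unit]] )]] )]]]]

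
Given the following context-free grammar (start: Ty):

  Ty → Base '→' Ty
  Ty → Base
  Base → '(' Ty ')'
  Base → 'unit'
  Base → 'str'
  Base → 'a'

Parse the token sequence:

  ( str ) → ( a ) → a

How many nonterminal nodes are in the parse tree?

10

[Ty [Base ( [Ty [Base str]] )] → [Ty [Base ( [Ty [Base a]] )] → [Ty [Base a]]]]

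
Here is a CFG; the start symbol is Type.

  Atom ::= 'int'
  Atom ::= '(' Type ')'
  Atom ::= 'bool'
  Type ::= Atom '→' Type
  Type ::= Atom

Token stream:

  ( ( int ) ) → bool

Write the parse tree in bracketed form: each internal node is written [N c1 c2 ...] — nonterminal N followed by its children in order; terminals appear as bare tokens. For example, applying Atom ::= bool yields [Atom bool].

[Type [Atom ( [Type [Atom ( [Type [Atom int]] )]] )] → [Type [Atom bool]]]

Type
Atom → Type
( Type ) → Type
( Atom ) → Type
( ( Type ) ) → Type
( ( Atom ) ) → Type
( ( int ) ) → Type
( ( int ) ) → Atom
( ( int ) ) → bool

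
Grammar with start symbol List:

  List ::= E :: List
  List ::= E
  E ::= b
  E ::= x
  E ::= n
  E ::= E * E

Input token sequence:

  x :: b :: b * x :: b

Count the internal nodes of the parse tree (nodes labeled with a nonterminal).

10

[List [E x] :: [List [E b] :: [List [E [E b] * [E x]] :: [List [E b]]]]]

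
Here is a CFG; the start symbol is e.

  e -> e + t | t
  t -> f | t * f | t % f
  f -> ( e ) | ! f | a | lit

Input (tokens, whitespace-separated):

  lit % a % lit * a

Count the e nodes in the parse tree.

[e [t [t [t [t [f lit]] % [f a]] % [f lit]] * [f a]]]

1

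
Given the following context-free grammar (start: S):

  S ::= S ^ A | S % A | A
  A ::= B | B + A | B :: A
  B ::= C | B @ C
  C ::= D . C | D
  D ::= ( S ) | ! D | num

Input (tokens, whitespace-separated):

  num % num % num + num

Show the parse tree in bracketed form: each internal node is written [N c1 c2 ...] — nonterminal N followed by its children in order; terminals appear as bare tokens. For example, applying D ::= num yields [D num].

S
S % A
S % A % A
A % A % A
B % A % A
C % A % A
D % A % A
num % A % A
num % B % A
num % C % A
num % D % A
num % num % A
num % num % B + A
num % num % C + A
num % num % D + A
num % num % num + A
num % num % num + B
num % num % num + C
num % num % num + D
num % num % num + num

[S [S [S [A [B [C [D num]]]]] % [A [B [C [D num]]]]] % [A [B [C [D num]]] + [A [B [C [D num]]]]]]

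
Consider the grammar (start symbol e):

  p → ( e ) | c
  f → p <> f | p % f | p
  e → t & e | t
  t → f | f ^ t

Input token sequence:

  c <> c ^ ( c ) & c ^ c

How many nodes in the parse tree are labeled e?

[e [t [f [p c] <> [f [p c]]] ^ [t [f [p ( [e [t [f [p c]]]] )]]]] & [e [t [f [p c]] ^ [t [f [p c]]]]]]

3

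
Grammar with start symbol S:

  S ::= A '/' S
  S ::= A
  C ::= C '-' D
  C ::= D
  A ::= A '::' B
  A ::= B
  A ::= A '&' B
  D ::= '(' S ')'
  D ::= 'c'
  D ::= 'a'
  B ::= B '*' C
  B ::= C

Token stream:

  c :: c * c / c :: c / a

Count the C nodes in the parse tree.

6

[S [A [A [B [C [D c]]]] :: [B [B [C [D c]]] * [C [D c]]]] / [S [A [A [B [C [D c]]]] :: [B [C [D c]]]] / [S [A [B [C [D a]]]]]]]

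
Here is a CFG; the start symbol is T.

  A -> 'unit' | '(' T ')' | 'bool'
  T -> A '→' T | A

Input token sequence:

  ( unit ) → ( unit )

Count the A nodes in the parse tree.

4

[T [A ( [T [A unit]] )] → [T [A ( [T [A unit]] )]]]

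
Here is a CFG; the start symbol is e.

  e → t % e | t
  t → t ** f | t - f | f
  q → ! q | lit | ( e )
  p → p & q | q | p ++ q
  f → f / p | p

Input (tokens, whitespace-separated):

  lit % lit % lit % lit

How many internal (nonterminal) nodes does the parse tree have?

[e [t [f [p [q lit]]]] % [e [t [f [p [q lit]]]] % [e [t [f [p [q lit]]]] % [e [t [f [p [q lit]]]]]]]]

20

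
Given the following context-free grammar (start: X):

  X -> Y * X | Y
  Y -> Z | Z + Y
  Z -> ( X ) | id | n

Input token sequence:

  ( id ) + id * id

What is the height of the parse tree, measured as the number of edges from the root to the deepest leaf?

6

[X [Y [Z ( [X [Y [Z id]]] )] + [Y [Z id]]] * [X [Y [Z id]]]]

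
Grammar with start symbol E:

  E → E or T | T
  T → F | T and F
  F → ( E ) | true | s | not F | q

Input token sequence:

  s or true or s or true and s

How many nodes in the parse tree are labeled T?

5

[E [E [E [E [T [F s]]] or [T [F true]]] or [T [F s]]] or [T [T [F true]] and [F s]]]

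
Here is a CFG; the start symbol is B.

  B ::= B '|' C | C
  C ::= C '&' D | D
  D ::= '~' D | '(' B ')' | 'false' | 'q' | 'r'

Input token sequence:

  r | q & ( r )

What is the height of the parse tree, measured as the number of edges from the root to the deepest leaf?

[B [B [C [D r]]] | [C [C [D q]] & [D ( [B [C [D r]]] )]]]

6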